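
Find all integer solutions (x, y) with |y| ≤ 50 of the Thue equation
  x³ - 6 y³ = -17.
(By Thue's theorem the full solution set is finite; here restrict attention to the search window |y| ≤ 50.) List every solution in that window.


The equation is x³ - 6y³ = -17. For fixed y, x³ = 6·y³ − 17, so a solution requires the RHS to be a perfect cube.
Strategy: iterate y from -50 to 50, compute RHS = 6·y³ − 17, and check whether it is a (positive or negative) perfect cube.
Check small values of y:
  y = 0: RHS = -17 is not a perfect cube.
  y = 1: RHS = -11 is not a perfect cube.
  y = -1: RHS = -23 is not a perfect cube.
  y = 2: RHS = 31 is not a perfect cube.
  y = -2: RHS = -65 is not a perfect cube.
  y = 3: RHS = 145 is not a perfect cube.
  y = -3: RHS = -179 is not a perfect cube.
Continuing the search up to |y| = 50 finds no solutions either.
No (x, y) in the scanned range satisfies the equation.

No integer solutions with |y| ≤ 50.


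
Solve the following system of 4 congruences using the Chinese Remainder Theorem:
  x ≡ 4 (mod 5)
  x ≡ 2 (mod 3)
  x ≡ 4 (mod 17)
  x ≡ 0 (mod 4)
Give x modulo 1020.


Product of moduli M = 5 · 3 · 17 · 4 = 1020.
Merge one congruence at a time:
  Start: x ≡ 4 (mod 5).
  Combine with x ≡ 2 (mod 3); new modulus lcm = 15.
    Write x = 4 + 5·t and substitute into x ≡ 2 (mod 3): 5·t ≡ 2 − 4 = -2 (mod 3).
    Reduce coefficients mod 3: 2·t ≡ 1 (mod 3).
    The inverse of 2 mod 3 is 2 (since 2·2 = 4 = 1·3 + 1), so t ≡ 2·1 = 2 ≡ 2 (mod 3).
    Then x = 4 + 5·2 = 14, valid modulo lcm(5, 3) = 15: x ≡ 14 (mod 15).
  Combine with x ≡ 4 (mod 17); new modulus lcm = 255.
    Write x = 14 + 15·t and substitute into x ≡ 4 (mod 17): 15·t ≡ 4 − 14 = -10 (mod 17).
    Reduce coefficients mod 17: 15·t ≡ 7 (mod 17).
    The inverse of 15 mod 17 is 8 (since 15·8 = 120 = 7·17 + 1), so t ≡ 8·7 = 56 ≡ 5 (mod 17).
    Then x = 14 + 15·5 = 89, valid modulo lcm(15, 17) = 255: x ≡ 89 (mod 255).
  Combine with x ≡ 0 (mod 4); new modulus lcm = 1020.
    Write x = 89 + 255·t and substitute into x ≡ 0 (mod 4): 255·t ≡ 0 − 89 = -89 (mod 4).
    Reduce coefficients mod 4: 3·t ≡ 3 (mod 4).
    The inverse of 3 mod 4 is 3 (since 3·3 = 9 = 2·4 + 1), so t ≡ 3·3 = 9 ≡ 1 (mod 4).
    Then x = 89 + 255·1 = 344, valid modulo lcm(255, 4) = 1020: x ≡ 344 (mod 1020).
Verify against each original: 344 mod 5 = 4, 344 mod 3 = 2, 344 mod 17 = 4, 344 mod 4 = 0.

x ≡ 344 (mod 1020).


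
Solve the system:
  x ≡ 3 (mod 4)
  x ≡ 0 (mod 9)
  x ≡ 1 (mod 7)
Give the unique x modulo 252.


Moduli 4, 9, 7 are pairwise coprime; by CRT there is a unique solution modulo M = 4 · 9 · 7 = 252.
Solve pairwise, accumulating the modulus:
  Start with x ≡ 3 (mod 4).
  Combine with x ≡ 0 (mod 9): since gcd(4, 9) = 1, we get a unique residue mod 36.
    Write x = 3 + 4·t and substitute into x ≡ 0 (mod 9): 4·t ≡ 0 − 3 = -3 (mod 9).
    Reduce coefficients mod 9: 4·t ≡ 6 (mod 9).
    The inverse of 4 mod 9 is 7 (since 4·7 = 28 = 3·9 + 1), so t ≡ 7·6 = 42 ≡ 6 (mod 9).
    Then x = 3 + 4·6 = 27, valid modulo lcm(4, 9) = 36: x ≡ 27 (mod 36).
  Combine with x ≡ 1 (mod 7): since gcd(36, 7) = 1, we get a unique residue mod 252.
    Write x = 27 + 36·t and substitute into x ≡ 1 (mod 7): 36·t ≡ 1 − 27 = -26 (mod 7).
    Reduce coefficients mod 7: 1·t ≡ 2 (mod 7).
    So t ≡ 2 (mod 7).
    Then x = 27 + 36·2 = 99, valid modulo lcm(36, 7) = 252: x ≡ 99 (mod 252).
Verify: 99 mod 4 = 3 ✓, 99 mod 9 = 0 ✓, 99 mod 7 = 1 ✓.

x ≡ 99 (mod 252).


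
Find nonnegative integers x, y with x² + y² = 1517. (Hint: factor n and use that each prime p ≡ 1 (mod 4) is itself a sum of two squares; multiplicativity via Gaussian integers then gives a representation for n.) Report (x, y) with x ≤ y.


Step 1: Factor n = 1517 = 37 · 41.
Step 2: Check the mod-4 condition on each prime factor: 37 ≡ 1 (mod 4), exponent 1; 41 ≡ 1 (mod 4), exponent 1.
All primes ≡ 3 (mod 4) appear to even exponent (or don't appear), so by the two-squares theorem n IS expressible as a sum of two squares.
Step 3: Build a representation. Here n = 37 · 41 is a product of primes ≡ 1 (mod 4). Each prime p ≡ 1 (mod 4) is itself a sum of two squares; find a² by testing p − a² for a perfect square:
  37: 37 − 1² = 36 = 6² ⇒ 37 = 1² + 6².
  41: 41 − 1² = 40, 41 − 2² = 37, 41 − 3² = 32, 41 − 4² = 25 = 5² ⇒ 41 = 4² + 5².
  Combine using the Brahmagupta–Fibonacci identity (a² + b²)(c² + d²) = (ac − bd)² + (ad + bc)² = (ac + bd)² + (ad − bc)²:
  37 · 41 = 1517: from (1² + 6²)(4² + 5²), take (1·4 − 6·5, 1·5 + 6·4) = (4 − 30, 5 + 24) = (-26, 29); dropping signs (only squares matter) gives (26, 29); check 26² + 29² = 676 + 841 = 1517 ✓.
Step 4: Order so x ≤ y and verify: 26² + 29² = 676 + 841 = 1517 = n. ✓

n = 1517 = 26² + 29² (one valid representation with x ≤ y).


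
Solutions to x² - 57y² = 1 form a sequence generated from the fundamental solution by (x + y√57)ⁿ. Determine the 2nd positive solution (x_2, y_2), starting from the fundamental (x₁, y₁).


Step 1: Find the fundamental solution (x₁, y₁) of x² - 57y² = 1.
  Expand √57 as a continued fraction. a₀ = ⌊√57⌋ = 7; iterate m_{k+1} = d_k·a_k − m_k, d_{k+1} = (57 − m_{k+1}²)/d_k, a_{k+1} = ⌊(a₀ + m_{k+1})/d_{k+1}⌋ (starting m₀ = 0, d₀ = 1), with convergents p_k = a_k·p_{k-1} + p_{k-2}, q_k = a_k·q_{k-1} + q_{k-2} (p₋₁ = 1, q₋₁ = 0):
  k = 0: a₀ = 7; p₀/q₀ = 7/1; p₀² − 57·q₀² = 49 − 57 = -8.
  k = 1: m = 7, d = 8, a = ⌊(7 + 7)/8⌋ = 1; p/q = (1·7 + 1)/(1·1 + 0) = 8/1; p² − 57·q² = 64 − 57 = 7.
  k = 2: m = 1, d = 7, a = ⌊(7 + 1)/7⌋ = 1; p/q = (1·8 + 7)/(1·1 + 1) = 15/2; p² − 57·q² = 225 − 228 = -3.
  k = 3: m = 6, d = 3, a = ⌊(7 + 6)/3⌋ = 4; p/q = (4·15 + 8)/(4·2 + 1) = 68/9; p² − 57·q² = 4624 − 4617 = 7.
  k = 4: m = 6, d = 7, a = ⌊(7 + 6)/7⌋ = 1; p/q = (1·68 + 15)/(1·9 + 2) = 83/11; p² − 57·q² = 6889 − 6897 = -8.
  k = 5: m = 1, d = 8, a = ⌊(7 + 1)/8⌋ = 1; p/q = (1·83 + 68)/(1·11 + 9) = 151/20; p² − 57·q² = 22801 − 22800 = 1.
  The first convergent with p² − 57·q² = 1 gives the fundamental solution (x₁, y₁) = (151, 20).
Step 2: Apply the recurrence (x_{n+1}, y_{n+1}) = (x₁x_n + 57y₁y_n, x₁y_n + y₁x_n) repeatedly.
  From (x_1, y_1) = (151, 20): x_2 = 151·151 + 57·20·20 = 45601; y_2 = 151·20 + 20·151 = 6040.
Step 3: Verify x_2² - 57·y_2² = 2079451201 - 2079451200 = 1 (should be 1). ✓

(x_1, y_1) = (151, 20); (x_2, y_2) = (45601, 6040).


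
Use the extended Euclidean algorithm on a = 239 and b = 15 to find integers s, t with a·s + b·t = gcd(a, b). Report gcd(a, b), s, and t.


Euclidean algorithm on (239, 15) — divide until remainder is 0:
  239 = 15 · 15 + 14
  15 = 1 · 14 + 1
  14 = 14 · 1 + 0
gcd(239, 15) = 1.
Track Bezout coefficients alongside the remainders: start with r₀ = 239 = a·1 + b·0 (s = 1, t = 0) and r₁ = 15 = a·0 + b·1 (s = 0, t = 1); each new remainder r_{k+1} = r_{k-1} − q_k·r_k inherits s_{k+1} = s_{k-1} − q_k·s_k, t_{k+1} = t_{k-1} − q_k·t_k, so r_k = a·s_k + b·t_k at every step:
  q = 15: r = 14, s = 1 − 15·0 = 1, t = 0 − 15·1 = -15  (check: 239·1 + 15·(-15) = 14)
  q = 1: r = 1, s = 0 − 1·1 = -1, t = 1 − 1·(-15) = 16  (check: 239·(-1) + 15·16 = 1)
The row with r = 1 (the gcd) gives the Bezout coefficients s = -1, t = 16.
Result: 239 · (-1) + 15 · (16) = 1.

gcd(239, 15) = 1; s = -1, t = 16 (check: 239·(-1) + 15·16 = 1).


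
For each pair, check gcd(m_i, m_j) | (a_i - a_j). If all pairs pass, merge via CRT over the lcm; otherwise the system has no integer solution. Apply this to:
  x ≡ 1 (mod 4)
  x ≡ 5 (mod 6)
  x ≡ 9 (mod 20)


Moduli 4, 6, 20 are not pairwise coprime, so CRT works modulo lcm(m_i) when all pairwise compatibility conditions hold.
Pairwise compatibility: gcd(m_i, m_j) must divide a_i - a_j for every pair.
Merge one congruence at a time:
  Start: x ≡ 1 (mod 4).
  Combine with x ≡ 5 (mod 6): gcd(4, 6) = 2; 5 - 1 = 4, which IS divisible by 2, so compatible.
    Write x = 1 + 4·t and substitute into x ≡ 5 (mod 6): 4·t ≡ 5 − 1 = 4 (mod 6).
    Divide the congruence (and modulus) by g = 2: 2·t ≡ 2 (mod 3).
    The inverse of 2 mod 3 is 2 (since 2·2 = 4 = 1·3 + 1), so t ≡ 2·2 = 4 ≡ 1 (mod 3).
    Then x = 1 + 4·1 = 5, valid modulo lcm(4, 6) = 12: x ≡ 5 (mod 12).
  Combine with x ≡ 9 (mod 20): gcd(12, 20) = 4; 9 - 5 = 4, which IS divisible by 4, so compatible.
    Write x = 5 + 12·t and substitute into x ≡ 9 (mod 20): 12·t ≡ 9 − 5 = 4 (mod 20).
    Divide the congruence (and modulus) by g = 4: 3·t ≡ 1 (mod 5).
    The inverse of 3 mod 5 is 2 (since 3·2 = 6 = 1·5 + 1), so t ≡ 2·1 = 2 ≡ 2 (mod 5).
    Then x = 5 + 12·2 = 29, valid modulo lcm(12, 20) = 60: x ≡ 29 (mod 60).
Verify: 29 mod 4 = 1, 29 mod 6 = 5, 29 mod 20 = 9.

x ≡ 29 (mod 60).


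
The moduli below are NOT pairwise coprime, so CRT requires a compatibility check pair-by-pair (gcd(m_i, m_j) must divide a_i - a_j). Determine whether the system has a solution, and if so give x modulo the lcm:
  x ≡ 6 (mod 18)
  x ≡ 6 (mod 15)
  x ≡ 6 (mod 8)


Moduli 18, 15, 8 are not pairwise coprime, so CRT works modulo lcm(m_i) when all pairwise compatibility conditions hold.
Pairwise compatibility: gcd(m_i, m_j) must divide a_i - a_j for every pair.
Merge one congruence at a time:
  Start: x ≡ 6 (mod 18).
  Combine with x ≡ 6 (mod 15): gcd(18, 15) = 3; 6 - 6 = 0, which IS divisible by 3, so compatible.
    Write x = 6 + 18·t and substitute into x ≡ 6 (mod 15): 18·t ≡ 6 − 6 = 0 (mod 15).
    Divide the congruence (and modulus) by g = 3: 6·t ≡ 0 (mod 5).
    Reduce coefficients mod 5: 1·t ≡ 0 (mod 5).
    So t ≡ 0 (mod 5).
    Then x = 6 + 18·0 = 6, valid modulo lcm(18, 15) = 90: x ≡ 6 (mod 90).
  Combine with x ≡ 6 (mod 8): gcd(90, 8) = 2; 6 - 6 = 0, which IS divisible by 2, so compatible.
    Write x = 6 + 90·t and substitute into x ≡ 6 (mod 8): 90·t ≡ 6 − 6 = 0 (mod 8).
    Divide the congruence (and modulus) by g = 2: 45·t ≡ 0 (mod 4).
    Reduce coefficients mod 4: 1·t ≡ 0 (mod 4).
    So t ≡ 0 (mod 4).
    Then x = 6 + 90·0 = 6, valid modulo lcm(90, 8) = 360: x ≡ 6 (mod 360).
Verify: 6 mod 18 = 6, 6 mod 15 = 6, 6 mod 8 = 6.

x ≡ 6 (mod 360).


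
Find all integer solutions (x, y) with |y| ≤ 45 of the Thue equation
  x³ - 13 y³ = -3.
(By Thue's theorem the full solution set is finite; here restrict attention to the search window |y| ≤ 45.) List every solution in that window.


The equation is x³ - 13y³ = -3. For fixed y, x³ = 13·y³ − 3, so a solution requires the RHS to be a perfect cube.
Strategy: iterate y from -45 to 45, compute RHS = 13·y³ − 3, and check whether it is a (positive or negative) perfect cube.
Check small values of y:
  y = 0: RHS = -3 is not a perfect cube.
  y = 1: RHS = 10 is not a perfect cube.
  y = -1: RHS = -16 is not a perfect cube.
  y = 2: RHS = 101 is not a perfect cube.
  y = -2: RHS = -107 is not a perfect cube.
  y = 3: RHS = 348 is not a perfect cube.
  y = -3: RHS = -354 is not a perfect cube.
Continuing the search up to |y| = 45 finds no solutions either.
No (x, y) in the scanned range satisfies the equation.

No integer solutions with |y| ≤ 45.


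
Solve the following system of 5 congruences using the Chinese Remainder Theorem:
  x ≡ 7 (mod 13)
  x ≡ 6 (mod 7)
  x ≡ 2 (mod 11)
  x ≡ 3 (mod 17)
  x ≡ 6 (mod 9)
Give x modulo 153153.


Product of moduli M = 13 · 7 · 11 · 17 · 9 = 153153.
Merge one congruence at a time:
  Start: x ≡ 7 (mod 13).
  Combine with x ≡ 6 (mod 7); new modulus lcm = 91.
    Write x = 7 + 13·t and substitute into x ≡ 6 (mod 7): 13·t ≡ 6 − 7 = -1 (mod 7).
    Reduce coefficients mod 7: 6·t ≡ 6 (mod 7).
    The inverse of 6 mod 7 is 6 (since 6·6 = 36 = 5·7 + 1), so t ≡ 6·6 = 36 ≡ 1 (mod 7).
    Then x = 7 + 13·1 = 20, valid modulo lcm(13, 7) = 91: x ≡ 20 (mod 91).
  Combine with x ≡ 2 (mod 11); new modulus lcm = 1001.
    Write x = 20 + 91·t and substitute into x ≡ 2 (mod 11): 91·t ≡ 2 − 20 = -18 (mod 11).
    Reduce coefficients mod 11: 3·t ≡ 4 (mod 11).
    The inverse of 3 mod 11 is 4 (since 3·4 = 12 = 1·11 + 1), so t ≡ 4·4 = 16 ≡ 5 (mod 11).
    Then x = 20 + 91·5 = 475, valid modulo lcm(91, 11) = 1001: x ≡ 475 (mod 1001).
  Combine with x ≡ 3 (mod 17); new modulus lcm = 17017.
    Write x = 475 + 1001·t and substitute into x ≡ 3 (mod 17): 1001·t ≡ 3 − 475 = -472 (mod 17).
    Reduce coefficients mod 17: 15·t ≡ 4 (mod 17).
    The inverse of 15 mod 17 is 8 (since 15·8 = 120 = 7·17 + 1), so t ≡ 8·4 = 32 ≡ 15 (mod 17).
    Then x = 475 + 1001·15 = 15490, valid modulo lcm(1001, 17) = 17017: x ≡ 15490 (mod 17017).
  Combine with x ≡ 6 (mod 9); new modulus lcm = 153153.
    Write x = 15490 + 17017·t and substitute into x ≡ 6 (mod 9): 17017·t ≡ 6 − 15490 = -15484 (mod 9).
    Reduce coefficients mod 9: 7·t ≡ 5 (mod 9).
    The inverse of 7 mod 9 is 4 (since 7·4 = 28 = 3·9 + 1), so t ≡ 4·5 = 20 ≡ 2 (mod 9).
    Then x = 15490 + 17017·2 = 49524, valid modulo lcm(17017, 9) = 153153: x ≡ 49524 (mod 153153).
Verify against each original: 49524 mod 13 = 7, 49524 mod 7 = 6, 49524 mod 11 = 2, 49524 mod 17 = 3, 49524 mod 9 = 6.

x ≡ 49524 (mod 153153).


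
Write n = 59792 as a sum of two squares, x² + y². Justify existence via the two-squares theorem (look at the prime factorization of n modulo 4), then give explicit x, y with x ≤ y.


Step 1: Factor n = 59792 = 2^4 · 37 · 101.
Step 2: Check the mod-4 condition on each prime factor: 2 = 2 (special); 37 ≡ 1 (mod 4), exponent 1; 101 ≡ 1 (mod 4), exponent 1.
All primes ≡ 3 (mod 4) appear to even exponent (or don't appear), so by the two-squares theorem n IS expressible as a sum of two squares.
Step 3: Build a representation. Group n = k² · m with k = 4 and m = 37 · 101 = 3737 (a product of primes ≡ 1 (mod 4)); a representation of m scales to one of n via (k·x)² + (k·y)² = k²(x² + y²). Each prime p ≡ 1 (mod 4) is itself a sum of two squares; find a² by testing p − a² for a perfect square:
  37: 37 − 1² = 36 = 6² ⇒ 37 = 1² + 6².
  101: 101 − 1² = 100 = 10² ⇒ 101 = 1² + 10².
  Combine using the Brahmagupta–Fibonacci identity (a² + b²)(c² + d²) = (ac − bd)² + (ad + bc)² = (ac + bd)² + (ad − bc)²:
  37 · 101 = 3737: from (1² + 6²)(1² + 10²), take (1·1 − 6·10, 1·10 + 6·1) = (1 − 60, 10 + 6) = (-59, 16); dropping signs (only squares matter) gives (59, 16); check 59² + 16² = 3481 + 256 = 3737 ✓.
  Scale by k = 4: (4·59, 4·16) = (236, 64).
Step 4: Order so x ≤ y and verify: 64² + 236² = 4096 + 55696 = 59792 = n. ✓

n = 59792 = 64² + 236² (one valid representation with x ≤ y).


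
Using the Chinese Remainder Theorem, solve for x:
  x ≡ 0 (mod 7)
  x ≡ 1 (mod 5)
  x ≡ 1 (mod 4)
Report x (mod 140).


Moduli 7, 5, 4 are pairwise coprime; by CRT there is a unique solution modulo M = 7 · 5 · 4 = 140.
Solve pairwise, accumulating the modulus:
  Start with x ≡ 0 (mod 7).
  Combine with x ≡ 1 (mod 5): since gcd(7, 5) = 1, we get a unique residue mod 35.
    Write x = 0 + 7·t and substitute into x ≡ 1 (mod 5): 7·t ≡ 1 − 0 = 1 (mod 5).
    Reduce coefficients mod 5: 2·t ≡ 1 (mod 5).
    The inverse of 2 mod 5 is 3 (since 2·3 = 6 = 1·5 + 1), so t ≡ 3·1 = 3 ≡ 3 (mod 5).
    Then x = 0 + 7·3 = 21, valid modulo lcm(7, 5) = 35: x ≡ 21 (mod 35).
  Combine with x ≡ 1 (mod 4): since gcd(35, 4) = 1, we get a unique residue mod 140.
    Write x = 21 + 35·t and substitute into x ≡ 1 (mod 4): 35·t ≡ 1 − 21 = -20 (mod 4).
    Reduce coefficients mod 4: 3·t ≡ 0 (mod 4).
    The inverse of 3 mod 4 is 3 (since 3·3 = 9 = 2·4 + 1), so t ≡ 3·0 = 0 ≡ 0 (mod 4).
    Then x = 21 + 35·0 = 21, valid modulo lcm(35, 4) = 140: x ≡ 21 (mod 140).
Verify: 21 mod 7 = 0 ✓, 21 mod 5 = 1 ✓, 21 mod 4 = 1 ✓.

x ≡ 21 (mod 140).


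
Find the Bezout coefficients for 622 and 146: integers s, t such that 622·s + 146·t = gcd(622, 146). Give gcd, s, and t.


Euclidean algorithm on (622, 146) — divide until remainder is 0:
  622 = 4 · 146 + 38
  146 = 3 · 38 + 32
  38 = 1 · 32 + 6
  32 = 5 · 6 + 2
  6 = 3 · 2 + 0
gcd(622, 146) = 2.
Track Bezout coefficients alongside the remainders: start with r₀ = 622 = a·1 + b·0 (s = 1, t = 0) and r₁ = 146 = a·0 + b·1 (s = 0, t = 1); each new remainder r_{k+1} = r_{k-1} − q_k·r_k inherits s_{k+1} = s_{k-1} − q_k·s_k, t_{k+1} = t_{k-1} − q_k·t_k, so r_k = a·s_k + b·t_k at every step:
  q = 4: r = 38, s = 1 − 4·0 = 1, t = 0 − 4·1 = -4  (check: 622·1 + 146·(-4) = 38)
  q = 3: r = 32, s = 0 − 3·1 = -3, t = 1 − 3·(-4) = 13  (check: 622·(-3) + 146·13 = 32)
  q = 1: r = 6, s = 1 − 1·(-3) = 4, t = -4 − 1·13 = -17  (check: 622·4 + 146·(-17) = 6)
  q = 5: r = 2, s = -3 − 5·4 = -23, t = 13 − 5·(-17) = 98  (check: 622·(-23) + 146·98 = 2)
The row with r = 2 (the gcd) gives the Bezout coefficients s = -23, t = 98.
Result: 622 · (-23) + 146 · (98) = 2.

gcd(622, 146) = 2; s = -23, t = 98 (check: 622·(-23) + 146·98 = 2).


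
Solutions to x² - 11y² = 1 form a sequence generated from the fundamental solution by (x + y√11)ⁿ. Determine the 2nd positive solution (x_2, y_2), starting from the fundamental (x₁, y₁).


Step 1: Find the fundamental solution (x₁, y₁) of x² - 11y² = 1.
  Expand √11 as a continued fraction. a₀ = ⌊√11⌋ = 3; iterate m_{k+1} = d_k·a_k − m_k, d_{k+1} = (11 − m_{k+1}²)/d_k, a_{k+1} = ⌊(a₀ + m_{k+1})/d_{k+1}⌋ (starting m₀ = 0, d₀ = 1), with convergents p_k = a_k·p_{k-1} + p_{k-2}, q_k = a_k·q_{k-1} + q_{k-2} (p₋₁ = 1, q₋₁ = 0):
  k = 0: a₀ = 3; p₀/q₀ = 3/1; p₀² − 11·q₀² = 9 − 11 = -2.
  k = 1: m = 3, d = 2, a = ⌊(3 + 3)/2⌋ = 3; p/q = (3·3 + 1)/(3·1 + 0) = 10/3; p² − 11·q² = 100 − 99 = 1.
  The first convergent with p² − 11·q² = 1 gives the fundamental solution (x₁, y₁) = (10, 3).
Step 2: Apply the recurrence (x_{n+1}, y_{n+1}) = (x₁x_n + 11y₁y_n, x₁y_n + y₁x_n) repeatedly.
  From (x_1, y_1) = (10, 3): x_2 = 10·10 + 11·3·3 = 199; y_2 = 10·3 + 3·10 = 60.
Step 3: Verify x_2² - 11·y_2² = 39601 - 39600 = 1 (should be 1). ✓

(x_1, y_1) = (10, 3); (x_2, y_2) = (199, 60).


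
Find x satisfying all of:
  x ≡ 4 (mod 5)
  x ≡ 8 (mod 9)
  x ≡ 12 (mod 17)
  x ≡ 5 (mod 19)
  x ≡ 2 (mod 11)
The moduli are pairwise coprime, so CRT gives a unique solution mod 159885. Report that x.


Product of moduli M = 5 · 9 · 17 · 19 · 11 = 159885.
Merge one congruence at a time:
  Start: x ≡ 4 (mod 5).
  Combine with x ≡ 8 (mod 9); new modulus lcm = 45.
    Write x = 4 + 5·t and substitute into x ≡ 8 (mod 9): 5·t ≡ 8 − 4 = 4 (mod 9).
    The inverse of 5 mod 9 is 2 (since 5·2 = 10 = 1·9 + 1), so t ≡ 2·4 = 8 ≡ 8 (mod 9).
    Then x = 4 + 5·8 = 44, valid modulo lcm(5, 9) = 45: x ≡ 44 (mod 45).
  Combine with x ≡ 12 (mod 17); new modulus lcm = 765.
    Write x = 44 + 45·t and substitute into x ≡ 12 (mod 17): 45·t ≡ 12 − 44 = -32 (mod 17).
    Reduce coefficients mod 17: 11·t ≡ 2 (mod 17).
    The inverse of 11 mod 17 is 14 (since 11·14 = 154 = 9·17 + 1), so t ≡ 14·2 = 28 ≡ 11 (mod 17).
    Then x = 44 + 45·11 = 539, valid modulo lcm(45, 17) = 765: x ≡ 539 (mod 765).
  Combine with x ≡ 5 (mod 19); new modulus lcm = 14535.
    Write x = 539 + 765·t and substitute into x ≡ 5 (mod 19): 765·t ≡ 5 − 539 = -534 (mod 19).
    Reduce coefficients mod 19: 5·t ≡ 17 (mod 19).
    The inverse of 5 mod 19 is 4 (since 5·4 = 20 = 1·19 + 1), so t ≡ 4·17 = 68 ≡ 11 (mod 19).
    Then x = 539 + 765·11 = 8954, valid modulo lcm(765, 19) = 14535: x ≡ 8954 (mod 14535).
  Combine with x ≡ 2 (mod 11); new modulus lcm = 159885.
    Write x = 8954 + 14535·t and substitute into x ≡ 2 (mod 11): 14535·t ≡ 2 − 8954 = -8952 (mod 11).
    Reduce coefficients mod 11: 4·t ≡ 2 (mod 11).
    The inverse of 4 mod 11 is 3 (since 4·3 = 12 = 1·11 + 1), so t ≡ 3·2 = 6 ≡ 6 (mod 11).
    Then x = 8954 + 14535·6 = 96164, valid modulo lcm(14535, 11) = 159885: x ≡ 96164 (mod 159885).
Verify against each original: 96164 mod 5 = 4, 96164 mod 9 = 8, 96164 mod 17 = 12, 96164 mod 19 = 5, 96164 mod 11 = 2.

x ≡ 96164 (mod 159885).


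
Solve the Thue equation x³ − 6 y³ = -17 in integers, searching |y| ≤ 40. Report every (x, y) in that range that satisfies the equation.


The equation is x³ - 6y³ = -17. For fixed y, x³ = 6·y³ − 17, so a solution requires the RHS to be a perfect cube.
Strategy: iterate y from -40 to 40, compute RHS = 6·y³ − 17, and check whether it is a (positive or negative) perfect cube.
Check small values of y:
  y = 0: RHS = -17 is not a perfect cube.
  y = 1: RHS = -11 is not a perfect cube.
  y = -1: RHS = -23 is not a perfect cube.
  y = 2: RHS = 31 is not a perfect cube.
  y = -2: RHS = -65 is not a perfect cube.
  y = 3: RHS = 145 is not a perfect cube.
  y = -3: RHS = -179 is not a perfect cube.
Continuing the search up to |y| = 40 finds no solutions either.
No (x, y) in the scanned range satisfies the equation.

No integer solutions with |y| ≤ 40.


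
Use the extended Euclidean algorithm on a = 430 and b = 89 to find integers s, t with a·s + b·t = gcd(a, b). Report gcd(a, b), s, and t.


Euclidean algorithm on (430, 89) — divide until remainder is 0:
  430 = 4 · 89 + 74
  89 = 1 · 74 + 15
  74 = 4 · 15 + 14
  15 = 1 · 14 + 1
  14 = 14 · 1 + 0
gcd(430, 89) = 1.
Track Bezout coefficients alongside the remainders: start with r₀ = 430 = a·1 + b·0 (s = 1, t = 0) and r₁ = 89 = a·0 + b·1 (s = 0, t = 1); each new remainder r_{k+1} = r_{k-1} − q_k·r_k inherits s_{k+1} = s_{k-1} − q_k·s_k, t_{k+1} = t_{k-1} − q_k·t_k, so r_k = a·s_k + b·t_k at every step:
  q = 4: r = 74, s = 1 − 4·0 = 1, t = 0 − 4·1 = -4  (check: 430·1 + 89·(-4) = 74)
  q = 1: r = 15, s = 0 − 1·1 = -1, t = 1 − 1·(-4) = 5  (check: 430·(-1) + 89·5 = 15)
  q = 4: r = 14, s = 1 − 4·(-1) = 5, t = -4 − 4·5 = -24  (check: 430·5 + 89·(-24) = 14)
  q = 1: r = 1, s = -1 − 1·5 = -6, t = 5 − 1·(-24) = 29  (check: 430·(-6) + 89·29 = 1)
The row with r = 1 (the gcd) gives the Bezout coefficients s = -6, t = 29.
Result: 430 · (-6) + 89 · (29) = 1.

gcd(430, 89) = 1; s = -6, t = 29 (check: 430·(-6) + 89·29 = 1).


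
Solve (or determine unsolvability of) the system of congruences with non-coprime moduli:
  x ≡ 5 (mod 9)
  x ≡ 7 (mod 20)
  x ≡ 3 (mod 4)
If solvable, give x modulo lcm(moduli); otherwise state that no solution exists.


Moduli 9, 20, 4 are not pairwise coprime, so CRT works modulo lcm(m_i) when all pairwise compatibility conditions hold.
Pairwise compatibility: gcd(m_i, m_j) must divide a_i - a_j for every pair.
Merge one congruence at a time:
  Start: x ≡ 5 (mod 9).
  Combine with x ≡ 7 (mod 20): gcd(9, 20) = 1; 7 - 5 = 2, which IS divisible by 1, so compatible.
    Write x = 5 + 9·t and substitute into x ≡ 7 (mod 20): 9·t ≡ 7 − 5 = 2 (mod 20).
    The inverse of 9 mod 20 is 9 (since 9·9 = 81 = 4·20 + 1), so t ≡ 9·2 = 18 ≡ 18 (mod 20).
    Then x = 5 + 9·18 = 167, valid modulo lcm(9, 20) = 180: x ≡ 167 (mod 180).
  Combine with x ≡ 3 (mod 4): gcd(180, 4) = 4; 3 - 167 = -164, which IS divisible by 4, so compatible.
    Write x = 167 + 180·t and substitute into x ≡ 3 (mod 4): 180·t ≡ 3 − 167 = -164 (mod 4).
    Divide the congruence (and modulus) by g = 4: 45·t ≡ -41 (mod 1).
    Modulo 1 every t works; take t = 0.
    Then x = 167 + 180·0 = 167, valid modulo lcm(180, 4) = 180: x ≡ 167 (mod 180).
Verify: 167 mod 9 = 5, 167 mod 20 = 7, 167 mod 4 = 3.

x ≡ 167 (mod 180).


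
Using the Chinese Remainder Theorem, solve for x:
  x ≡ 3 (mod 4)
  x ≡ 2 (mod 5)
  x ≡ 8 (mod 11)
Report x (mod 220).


Moduli 4, 5, 11 are pairwise coprime; by CRT there is a unique solution modulo M = 4 · 5 · 11 = 220.
Solve pairwise, accumulating the modulus:
  Start with x ≡ 3 (mod 4).
  Combine with x ≡ 2 (mod 5): since gcd(4, 5) = 1, we get a unique residue mod 20.
    Write x = 3 + 4·t and substitute into x ≡ 2 (mod 5): 4·t ≡ 2 − 3 = -1 (mod 5).
    Reduce coefficients mod 5: 4·t ≡ 4 (mod 5).
    The inverse of 4 mod 5 is 4 (since 4·4 = 16 = 3·5 + 1), so t ≡ 4·4 = 16 ≡ 1 (mod 5).
    Then x = 3 + 4·1 = 7, valid modulo lcm(4, 5) = 20: x ≡ 7 (mod 20).
  Combine with x ≡ 8 (mod 11): since gcd(20, 11) = 1, we get a unique residue mod 220.
    Write x = 7 + 20·t and substitute into x ≡ 8 (mod 11): 20·t ≡ 8 − 7 = 1 (mod 11).
    Reduce coefficients mod 11: 9·t ≡ 1 (mod 11).
    The inverse of 9 mod 11 is 5 (since 9·5 = 45 = 4·11 + 1), so t ≡ 5·1 = 5 ≡ 5 (mod 11).
    Then x = 7 + 20·5 = 107, valid modulo lcm(20, 11) = 220: x ≡ 107 (mod 220).
Verify: 107 mod 4 = 3 ✓, 107 mod 5 = 2 ✓, 107 mod 11 = 8 ✓.

x ≡ 107 (mod 220).


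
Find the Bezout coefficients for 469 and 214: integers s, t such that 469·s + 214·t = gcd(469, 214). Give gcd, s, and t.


Euclidean algorithm on (469, 214) — divide until remainder is 0:
  469 = 2 · 214 + 41
  214 = 5 · 41 + 9
  41 = 4 · 9 + 5
  9 = 1 · 5 + 4
  5 = 1 · 4 + 1
  4 = 4 · 1 + 0
gcd(469, 214) = 1.
Track Bezout coefficients alongside the remainders: start with r₀ = 469 = a·1 + b·0 (s = 1, t = 0) and r₁ = 214 = a·0 + b·1 (s = 0, t = 1); each new remainder r_{k+1} = r_{k-1} − q_k·r_k inherits s_{k+1} = s_{k-1} − q_k·s_k, t_{k+1} = t_{k-1} − q_k·t_k, so r_k = a·s_k + b·t_k at every step:
  q = 2: r = 41, s = 1 − 2·0 = 1, t = 0 − 2·1 = -2  (check: 469·1 + 214·(-2) = 41)
  q = 5: r = 9, s = 0 − 5·1 = -5, t = 1 − 5·(-2) = 11  (check: 469·(-5) + 214·11 = 9)
  q = 4: r = 5, s = 1 − 4·(-5) = 21, t = -2 − 4·11 = -46  (check: 469·21 + 214·(-46) = 5)
  q = 1: r = 4, s = -5 − 1·21 = -26, t = 11 − 1·(-46) = 57  (check: 469·(-26) + 214·57 = 4)
  q = 1: r = 1, s = 21 − 1·(-26) = 47, t = -46 − 1·57 = -103  (check: 469·47 + 214·(-103) = 1)
The row with r = 1 (the gcd) gives the Bezout coefficients s = 47, t = -103.
Result: 469 · (47) + 214 · (-103) = 1.

gcd(469, 214) = 1; s = 47, t = -103 (check: 469·47 + 214·(-103) = 1).


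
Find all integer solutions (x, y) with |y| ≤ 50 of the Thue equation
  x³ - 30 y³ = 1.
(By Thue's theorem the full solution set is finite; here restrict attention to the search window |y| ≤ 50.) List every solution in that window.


The equation is x³ - 30y³ = 1. For fixed y, x³ = 30·y³ + 1, so a solution requires the RHS to be a perfect cube.
Strategy: iterate y from -50 to 50, compute RHS = 30·y³ + 1, and check whether it is a (positive or negative) perfect cube.
Check small values of y:
  y = 0: RHS = 1 = (1)³ ⇒ x = 1 works.
  y = 1: RHS = 31 is not a perfect cube.
  y = -1: RHS = -29 is not a perfect cube.
  y = 2: RHS = 241 is not a perfect cube.
  y = -2: RHS = -239 is not a perfect cube.
  y = 3: RHS = 811 is not a perfect cube.
  y = -3: RHS = -809 is not a perfect cube.
Continuing the search up to |y| = 50 finds no further solutions beyond those listed.
Collected solutions: (1, 0).

Solutions (with |y| ≤ 50): (1, 0).


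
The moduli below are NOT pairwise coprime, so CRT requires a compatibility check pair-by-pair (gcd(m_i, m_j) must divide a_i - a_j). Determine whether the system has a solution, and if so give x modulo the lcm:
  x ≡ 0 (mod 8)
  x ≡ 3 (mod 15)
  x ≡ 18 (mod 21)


Moduli 8, 15, 21 are not pairwise coprime, so CRT works modulo lcm(m_i) when all pairwise compatibility conditions hold.
Pairwise compatibility: gcd(m_i, m_j) must divide a_i - a_j for every pair.
Merge one congruence at a time:
  Start: x ≡ 0 (mod 8).
  Combine with x ≡ 3 (mod 15): gcd(8, 15) = 1; 3 - 0 = 3, which IS divisible by 1, so compatible.
    Write x = 0 + 8·t and substitute into x ≡ 3 (mod 15): 8·t ≡ 3 − 0 = 3 (mod 15).
    The inverse of 8 mod 15 is 2 (since 8·2 = 16 = 1·15 + 1), so t ≡ 2·3 = 6 ≡ 6 (mod 15).
    Then x = 0 + 8·6 = 48, valid modulo lcm(8, 15) = 120: x ≡ 48 (mod 120).
  Combine with x ≡ 18 (mod 21): gcd(120, 21) = 3; 18 - 48 = -30, which IS divisible by 3, so compatible.
    Write x = 48 + 120·t and substitute into x ≡ 18 (mod 21): 120·t ≡ 18 − 48 = -30 (mod 21).
    Divide the congruence (and modulus) by g = 3: 40·t ≡ -10 (mod 7).
    Reduce coefficients mod 7: 5·t ≡ 4 (mod 7).
    The inverse of 5 mod 7 is 3 (since 5·3 = 15 = 2·7 + 1), so t ≡ 3·4 = 12 ≡ 5 (mod 7).
    Then x = 48 + 120·5 = 648, valid modulo lcm(120, 21) = 840: x ≡ 648 (mod 840).
Verify: 648 mod 8 = 0, 648 mod 15 = 3, 648 mod 21 = 18.

x ≡ 648 (mod 840).


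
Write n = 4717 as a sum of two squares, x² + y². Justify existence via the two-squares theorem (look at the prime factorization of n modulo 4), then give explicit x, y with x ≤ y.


Step 1: Factor n = 4717 = 53 · 89.
Step 2: Check the mod-4 condition on each prime factor: 53 ≡ 1 (mod 4), exponent 1; 89 ≡ 1 (mod 4), exponent 1.
All primes ≡ 3 (mod 4) appear to even exponent (or don't appear), so by the two-squares theorem n IS expressible as a sum of two squares.
Step 3: Build a representation. Here n = 53 · 89 is a product of primes ≡ 1 (mod 4). Each prime p ≡ 1 (mod 4) is itself a sum of two squares; find a² by testing p − a² for a perfect square:
  53: 53 − 1² = 52, 53 − 2² = 49 = 7² ⇒ 53 = 2² + 7².
  89: 89 − 1² = 88, 89 − 2² = 85, 89 − 3² = 80, 89 − 4² = 73, 89 − 5² = 64 = 8² ⇒ 89 = 5² + 8².
  Combine using the Brahmagupta–Fibonacci identity (a² + b²)(c² + d²) = (ac − bd)² + (ad + bc)² = (ac + bd)² + (ad − bc)²:
  53 · 89 = 4717: from (2² + 7²)(5² + 8²), take (2·5 − 7·8, 2·8 + 7·5) = (10 − 56, 16 + 35) = (-46, 51); dropping signs (only squares matter) gives (46, 51); check 46² + 51² = 2116 + 2601 = 4717 ✓.
Step 4: Order so x ≤ y and verify: 46² + 51² = 2116 + 2601 = 4717 = n. ✓

n = 4717 = 46² + 51² (one valid representation with x ≤ y).


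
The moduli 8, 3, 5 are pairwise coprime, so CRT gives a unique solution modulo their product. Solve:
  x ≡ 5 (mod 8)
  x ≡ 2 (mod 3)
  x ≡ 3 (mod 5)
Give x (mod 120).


Moduli 8, 3, 5 are pairwise coprime; by CRT there is a unique solution modulo M = 8 · 3 · 5 = 120.
Solve pairwise, accumulating the modulus:
  Start with x ≡ 5 (mod 8).
  Combine with x ≡ 2 (mod 3): since gcd(8, 3) = 1, we get a unique residue mod 24.
    Write x = 5 + 8·t and substitute into x ≡ 2 (mod 3): 8·t ≡ 2 − 5 = -3 (mod 3).
    Reduce coefficients mod 3: 2·t ≡ 0 (mod 3).
    The inverse of 2 mod 3 is 2 (since 2·2 = 4 = 1·3 + 1), so t ≡ 2·0 = 0 ≡ 0 (mod 3).
    Then x = 5 + 8·0 = 5, valid modulo lcm(8, 3) = 24: x ≡ 5 (mod 24).
  Combine with x ≡ 3 (mod 5): since gcd(24, 5) = 1, we get a unique residue mod 120.
    Write x = 5 + 24·t and substitute into x ≡ 3 (mod 5): 24·t ≡ 3 − 5 = -2 (mod 5).
    Reduce coefficients mod 5: 4·t ≡ 3 (mod 5).
    The inverse of 4 mod 5 is 4 (since 4·4 = 16 = 3·5 + 1), so t ≡ 4·3 = 12 ≡ 2 (mod 5).
    Then x = 5 + 24·2 = 53, valid modulo lcm(24, 5) = 120: x ≡ 53 (mod 120).
Verify: 53 mod 8 = 5 ✓, 53 mod 3 = 2 ✓, 53 mod 5 = 3 ✓.

x ≡ 53 (mod 120).


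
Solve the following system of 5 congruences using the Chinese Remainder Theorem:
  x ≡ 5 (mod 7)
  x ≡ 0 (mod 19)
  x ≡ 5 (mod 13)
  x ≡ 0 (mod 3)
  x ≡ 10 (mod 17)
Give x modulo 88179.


Product of moduli M = 7 · 19 · 13 · 3 · 17 = 88179.
Merge one congruence at a time:
  Start: x ≡ 5 (mod 7).
  Combine with x ≡ 0 (mod 19); new modulus lcm = 133.
    Write x = 5 + 7·t and substitute into x ≡ 0 (mod 19): 7·t ≡ 0 − 5 = -5 (mod 19).
    Reduce coefficients mod 19: 7·t ≡ 14 (mod 19).
    The inverse of 7 mod 19 is 11 (since 7·11 = 77 = 4·19 + 1), so t ≡ 11·14 = 154 ≡ 2 (mod 19).
    Then x = 5 + 7·2 = 19, valid modulo lcm(7, 19) = 133: x ≡ 19 (mod 133).
  Combine with x ≡ 5 (mod 13); new modulus lcm = 1729.
    Write x = 19 + 133·t and substitute into x ≡ 5 (mod 13): 133·t ≡ 5 − 19 = -14 (mod 13).
    Reduce coefficients mod 13: 3·t ≡ 12 (mod 13).
    The inverse of 3 mod 13 is 9 (since 3·9 = 27 = 2·13 + 1), so t ≡ 9·12 = 108 ≡ 4 (mod 13).
    Then x = 19 + 133·4 = 551, valid modulo lcm(133, 13) = 1729: x ≡ 551 (mod 1729).
  Combine with x ≡ 0 (mod 3); new modulus lcm = 5187.
    Write x = 551 + 1729·t and substitute into x ≡ 0 (mod 3): 1729·t ≡ 0 − 551 = -551 (mod 3).
    Reduce coefficients mod 3: 1·t ≡ 1 (mod 3).
    So t ≡ 1 (mod 3).
    Then x = 551 + 1729·1 = 2280, valid modulo lcm(1729, 3) = 5187: x ≡ 2280 (mod 5187).
  Combine with x ≡ 10 (mod 17); new modulus lcm = 88179.
    Write x = 2280 + 5187·t and substitute into x ≡ 10 (mod 17): 5187·t ≡ 10 − 2280 = -2270 (mod 17).
    Reduce coefficients mod 17: 2·t ≡ 8 (mod 17).
    The inverse of 2 mod 17 is 9 (since 2·9 = 18 = 1·17 + 1), so t ≡ 9·8 = 72 ≡ 4 (mod 17).
    Then x = 2280 + 5187·4 = 23028, valid modulo lcm(5187, 17) = 88179: x ≡ 23028 (mod 88179).
Verify against each original: 23028 mod 7 = 5, 23028 mod 19 = 0, 23028 mod 13 = 5, 23028 mod 3 = 0, 23028 mod 17 = 10.

x ≡ 23028 (mod 88179).


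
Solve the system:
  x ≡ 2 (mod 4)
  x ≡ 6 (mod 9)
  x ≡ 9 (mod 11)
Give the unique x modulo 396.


Moduli 4, 9, 11 are pairwise coprime; by CRT there is a unique solution modulo M = 4 · 9 · 11 = 396.
Solve pairwise, accumulating the modulus:
  Start with x ≡ 2 (mod 4).
  Combine with x ≡ 6 (mod 9): since gcd(4, 9) = 1, we get a unique residue mod 36.
    Write x = 2 + 4·t and substitute into x ≡ 6 (mod 9): 4·t ≡ 6 − 2 = 4 (mod 9).
    The inverse of 4 mod 9 is 7 (since 4·7 = 28 = 3·9 + 1), so t ≡ 7·4 = 28 ≡ 1 (mod 9).
    Then x = 2 + 4·1 = 6, valid modulo lcm(4, 9) = 36: x ≡ 6 (mod 36).
  Combine with x ≡ 9 (mod 11): since gcd(36, 11) = 1, we get a unique residue mod 396.
    Write x = 6 + 36·t and substitute into x ≡ 9 (mod 11): 36·t ≡ 9 − 6 = 3 (mod 11).
    Reduce coefficients mod 11: 3·t ≡ 3 (mod 11).
    The inverse of 3 mod 11 is 4 (since 3·4 = 12 = 1·11 + 1), so t ≡ 4·3 = 12 ≡ 1 (mod 11).
    Then x = 6 + 36·1 = 42, valid modulo lcm(36, 11) = 396: x ≡ 42 (mod 396).
Verify: 42 mod 4 = 2 ✓, 42 mod 9 = 6 ✓, 42 mod 11 = 9 ✓.

x ≡ 42 (mod 396).


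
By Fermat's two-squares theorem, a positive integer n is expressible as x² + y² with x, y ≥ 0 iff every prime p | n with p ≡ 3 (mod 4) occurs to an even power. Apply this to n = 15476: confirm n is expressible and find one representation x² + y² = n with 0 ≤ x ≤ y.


Step 1: Factor n = 15476 = 2^2 · 53 · 73.
Step 2: Check the mod-4 condition on each prime factor: 2 = 2 (special); 53 ≡ 1 (mod 4), exponent 1; 73 ≡ 1 (mod 4), exponent 1.
All primes ≡ 3 (mod 4) appear to even exponent (or don't appear), so by the two-squares theorem n IS expressible as a sum of two squares.
Step 3: Build a representation. Group n = k² · m with k = 2 and m = 53 · 73 = 3869 (a product of primes ≡ 1 (mod 4)); a representation of m scales to one of n via (k·x)² + (k·y)² = k²(x² + y²). Each prime p ≡ 1 (mod 4) is itself a sum of two squares; find a² by testing p − a² for a perfect square:
  53: 53 − 1² = 52, 53 − 2² = 49 = 7² ⇒ 53 = 2² + 7².
  73: 73 − 1² = 72, 73 − 2² = 69, 73 − 3² = 64 = 8² ⇒ 73 = 3² + 8².
  Combine using the Brahmagupta–Fibonacci identity (a² + b²)(c² + d²) = (ac − bd)² + (ad + bc)² = (ac + bd)² + (ad − bc)²:
  53 · 73 = 3869: from (2² + 7²)(3² + 8²), take (2·3 − 7·8, 2·8 + 7·3) = (6 − 56, 16 + 21) = (-50, 37); dropping signs (only squares matter) gives (50, 37); check 50² + 37² = 2500 + 1369 = 3869 ✓.
  Scale by k = 2: (2·50, 2·37) = (100, 74).
Step 4: Order so x ≤ y and verify: 74² + 100² = 5476 + 10000 = 15476 = n. ✓

n = 15476 = 74² + 100² (one valid representation with x ≤ y).


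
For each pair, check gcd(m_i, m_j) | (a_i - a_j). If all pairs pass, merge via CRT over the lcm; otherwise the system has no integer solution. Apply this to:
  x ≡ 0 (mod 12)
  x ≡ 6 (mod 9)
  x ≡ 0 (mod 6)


Moduli 12, 9, 6 are not pairwise coprime, so CRT works modulo lcm(m_i) when all pairwise compatibility conditions hold.
Pairwise compatibility: gcd(m_i, m_j) must divide a_i - a_j for every pair.
Merge one congruence at a time:
  Start: x ≡ 0 (mod 12).
  Combine with x ≡ 6 (mod 9): gcd(12, 9) = 3; 6 - 0 = 6, which IS divisible by 3, so compatible.
    Write x = 0 + 12·t and substitute into x ≡ 6 (mod 9): 12·t ≡ 6 − 0 = 6 (mod 9).
    Divide the congruence (and modulus) by g = 3: 4·t ≡ 2 (mod 3).
    Reduce coefficients mod 3: 1·t ≡ 2 (mod 3).
    So t ≡ 2 (mod 3).
    Then x = 0 + 12·2 = 24, valid modulo lcm(12, 9) = 36: x ≡ 24 (mod 36).
  Combine with x ≡ 0 (mod 6): gcd(36, 6) = 6; 0 - 24 = -24, which IS divisible by 6, so compatible.
    Write x = 24 + 36·t and substitute into x ≡ 0 (mod 6): 36·t ≡ 0 − 24 = -24 (mod 6).
    Divide the congruence (and modulus) by g = 6: 6·t ≡ -4 (mod 1).
    Modulo 1 every t works; take t = 0.
    Then x = 24 + 36·0 = 24, valid modulo lcm(36, 6) = 36: x ≡ 24 (mod 36).
Verify: 24 mod 12 = 0, 24 mod 9 = 6, 24 mod 6 = 0.

x ≡ 24 (mod 36).


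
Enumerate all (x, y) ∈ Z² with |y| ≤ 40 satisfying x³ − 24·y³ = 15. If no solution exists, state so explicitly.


The equation is x³ - 24y³ = 15. For fixed y, x³ = 24·y³ + 15, so a solution requires the RHS to be a perfect cube.
Strategy: iterate y from -40 to 40, compute RHS = 24·y³ + 15, and check whether it is a (positive or negative) perfect cube.
Check small values of y:
  y = 0: RHS = 15 is not a perfect cube.
  y = 1: RHS = 39 is not a perfect cube.
  y = -1: RHS = -9 is not a perfect cube.
  y = 2: RHS = 207 is not a perfect cube.
  y = -2: RHS = -177 is not a perfect cube.
  y = 3: RHS = 663 is not a perfect cube.
  y = -3: RHS = -633 is not a perfect cube.
Continuing the search up to |y| = 40 finds no solutions either.
No (x, y) in the scanned range satisfies the equation.

No integer solutions with |y| ≤ 40.


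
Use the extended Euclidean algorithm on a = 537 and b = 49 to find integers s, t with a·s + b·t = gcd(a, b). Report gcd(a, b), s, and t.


Euclidean algorithm on (537, 49) — divide until remainder is 0:
  537 = 10 · 49 + 47
  49 = 1 · 47 + 2
  47 = 23 · 2 + 1
  2 = 2 · 1 + 0
gcd(537, 49) = 1.
Track Bezout coefficients alongside the remainders: start with r₀ = 537 = a·1 + b·0 (s = 1, t = 0) and r₁ = 49 = a·0 + b·1 (s = 0, t = 1); each new remainder r_{k+1} = r_{k-1} − q_k·r_k inherits s_{k+1} = s_{k-1} − q_k·s_k, t_{k+1} = t_{k-1} − q_k·t_k, so r_k = a·s_k + b·t_k at every step:
  q = 10: r = 47, s = 1 − 10·0 = 1, t = 0 − 10·1 = -10  (check: 537·1 + 49·(-10) = 47)
  q = 1: r = 2, s = 0 − 1·1 = -1, t = 1 − 1·(-10) = 11  (check: 537·(-1) + 49·11 = 2)
  q = 23: r = 1, s = 1 − 23·(-1) = 24, t = -10 − 23·11 = -263  (check: 537·24 + 49·(-263) = 1)
The row with r = 1 (the gcd) gives the Bezout coefficients s = 24, t = -263.
Result: 537 · (24) + 49 · (-263) = 1.

gcd(537, 49) = 1; s = 24, t = -263 (check: 537·24 + 49·(-263) = 1).


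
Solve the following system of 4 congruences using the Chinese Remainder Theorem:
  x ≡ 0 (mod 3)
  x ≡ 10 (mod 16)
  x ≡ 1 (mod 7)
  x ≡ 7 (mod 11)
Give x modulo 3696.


Product of moduli M = 3 · 16 · 7 · 11 = 3696.
Merge one congruence at a time:
  Start: x ≡ 0 (mod 3).
  Combine with x ≡ 10 (mod 16); new modulus lcm = 48.
    Write x = 0 + 3·t and substitute into x ≡ 10 (mod 16): 3·t ≡ 10 − 0 = 10 (mod 16).
    The inverse of 3 mod 16 is 11 (since 3·11 = 33 = 2·16 + 1), so t ≡ 11·10 = 110 ≡ 14 (mod 16).
    Then x = 0 + 3·14 = 42, valid modulo lcm(3, 16) = 48: x ≡ 42 (mod 48).
  Combine with x ≡ 1 (mod 7); new modulus lcm = 336.
    Write x = 42 + 48·t and substitute into x ≡ 1 (mod 7): 48·t ≡ 1 − 42 = -41 (mod 7).
    Reduce coefficients mod 7: 6·t ≡ 1 (mod 7).
    The inverse of 6 mod 7 is 6 (since 6·6 = 36 = 5·7 + 1), so t ≡ 6·1 = 6 ≡ 6 (mod 7).
    Then x = 42 + 48·6 = 330, valid modulo lcm(48, 7) = 336: x ≡ 330 (mod 336).
  Combine with x ≡ 7 (mod 11); new modulus lcm = 3696.
    Write x = 330 + 336·t and substitute into x ≡ 7 (mod 11): 336·t ≡ 7 − 330 = -323 (mod 11).
    Reduce coefficients mod 11: 6·t ≡ 7 (mod 11).
    The inverse of 6 mod 11 is 2 (since 6·2 = 12 = 1·11 + 1), so t ≡ 2·7 = 14 ≡ 3 (mod 11).
    Then x = 330 + 336·3 = 1338, valid modulo lcm(336, 11) = 3696: x ≡ 1338 (mod 3696).
Verify against each original: 1338 mod 3 = 0, 1338 mod 16 = 10, 1338 mod 7 = 1, 1338 mod 11 = 7.

x ≡ 1338 (mod 3696).
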